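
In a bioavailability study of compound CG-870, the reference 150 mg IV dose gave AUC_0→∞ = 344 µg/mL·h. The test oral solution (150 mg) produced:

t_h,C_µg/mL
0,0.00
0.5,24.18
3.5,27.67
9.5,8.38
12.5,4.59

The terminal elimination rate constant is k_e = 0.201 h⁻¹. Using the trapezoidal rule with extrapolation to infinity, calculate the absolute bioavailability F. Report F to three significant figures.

Trapezoidal AUC_0→12.5 (oral solution):
  [0→0.5]: (0.00+24.18)/2 × 0.5 = 6.045
  [0.5→3.5]: (24.18+27.67)/2 × 3 = 77.775
  [3.5→9.5]: (27.67+8.38)/2 × 6 = 108.15
  [9.5→12.5]: (8.38+4.59)/2 × 3 = 19.455
  Sum = 211.425 µg/mL·h
Tail: C_last/k_e = 4.59/0.201 = 22.836
AUC_0→∞ (oral solution) = 211.425 + 22.836 = 234.261 µg/mL·h
F = (AUC_ev/D_ev)/(AUC_iv/D_iv) = (234.261/150)/(344/150) = 1.56174/2.29333 = 0.6810

F = 0.681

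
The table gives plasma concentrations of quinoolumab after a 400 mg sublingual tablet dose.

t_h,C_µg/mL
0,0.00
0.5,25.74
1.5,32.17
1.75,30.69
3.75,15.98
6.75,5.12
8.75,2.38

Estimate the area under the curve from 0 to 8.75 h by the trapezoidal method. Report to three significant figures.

Trapezoidal AUC_0→8.75:
  [0→0.5]: (0.00+25.74)/2 × 0.5 = 6.435
  [0.5→1.5]: (25.74+32.17)/2 × 1 = 28.955
  [1.5→1.75]: (32.17+30.69)/2 × 0.25 = 7.8575
  [1.75→3.75]: (30.69+15.98)/2 × 2 = 46.67
  [3.75→6.75]: (15.98+5.12)/2 × 3 = 31.65
  [6.75→8.75]: (5.12+2.38)/2 × 2 = 7.5
  Sum = 129.0675 µg/mL·h

AUC = 129 µg/mL·h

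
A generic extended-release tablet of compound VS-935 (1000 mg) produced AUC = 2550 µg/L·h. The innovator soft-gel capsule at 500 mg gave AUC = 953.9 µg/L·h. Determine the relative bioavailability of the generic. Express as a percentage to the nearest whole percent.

F_rel = 134%

F_rel = (AUC_test/D_test) / (AUC_ref/D_ref)
      = (2550/1000) / (953.9/500)
      = 2.55 / 1.9078 = 1.3366 = 133.66%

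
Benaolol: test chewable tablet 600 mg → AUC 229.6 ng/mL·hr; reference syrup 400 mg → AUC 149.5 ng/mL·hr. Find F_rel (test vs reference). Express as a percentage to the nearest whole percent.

F_rel = 102%

F_rel = (AUC_test/D_test) / (AUC_ref/D_ref)
      = (229.6/600) / (149.5/400)
      = 0.382667 / 0.37375 = 1.0239 = 102.39%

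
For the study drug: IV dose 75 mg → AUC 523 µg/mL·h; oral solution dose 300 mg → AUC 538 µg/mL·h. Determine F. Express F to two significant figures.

F = 0.26

F = (AUC_ev / D_ev) / (AUC_iv / D_iv)
  = (538/300) / (523/75)
  = 1.79333 / 6.97333 = 0.2572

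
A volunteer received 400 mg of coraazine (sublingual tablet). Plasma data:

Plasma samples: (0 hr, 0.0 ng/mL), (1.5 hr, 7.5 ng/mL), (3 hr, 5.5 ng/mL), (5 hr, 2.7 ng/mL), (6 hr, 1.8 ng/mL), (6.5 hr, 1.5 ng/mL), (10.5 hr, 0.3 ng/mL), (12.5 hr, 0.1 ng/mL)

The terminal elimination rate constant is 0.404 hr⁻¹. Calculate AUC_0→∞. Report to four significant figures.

Trapezoidal AUC_0→12.5:
  [0→1.5]: (0.0+7.5)/2 × 1.5 = 5.625
  [1.5→3]: (7.5+5.5)/2 × 1.5 = 9.75
  [3→5]: (5.5+2.7)/2 × 2 = 8.2
  [5→6]: (2.7+1.8)/2 × 1 = 2.25
  [6→6.5]: (1.8+1.5)/2 × 0.5 = 0.825
  [6.5→10.5]: (1.5+0.3)/2 × 4 = 3.6
  [10.5→12.5]: (0.3+0.1)/2 × 2 = 0.4
  Sum = 30.65 ng/mL·hr
Extrapolated tail: C_last / k_e = 0.1 / 0.404 = 0.248
AUC_0→∞ = 30.65 + 0.248 = 30.898 ng/mL·hr

AUC = 30.90 ng/mL·hr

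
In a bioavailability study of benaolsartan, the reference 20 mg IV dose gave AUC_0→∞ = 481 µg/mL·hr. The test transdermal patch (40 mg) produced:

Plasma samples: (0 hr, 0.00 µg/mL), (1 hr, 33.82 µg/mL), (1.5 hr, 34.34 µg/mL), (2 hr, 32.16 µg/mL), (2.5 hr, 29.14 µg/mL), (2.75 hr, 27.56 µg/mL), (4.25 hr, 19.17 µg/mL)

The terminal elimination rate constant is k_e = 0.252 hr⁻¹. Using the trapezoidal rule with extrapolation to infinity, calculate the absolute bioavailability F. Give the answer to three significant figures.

F = 0.191

Trapezoidal AUC_0→4.25 (transdermal patch):
  [0→1]: (0.00+33.82)/2 × 1 = 16.91
  [1→1.5]: (33.82+34.34)/2 × 0.5 = 17.04
  [1.5→2]: (34.34+32.16)/2 × 0.5 = 16.625
  [2→2.5]: (32.16+29.14)/2 × 0.5 = 15.325
  [2.5→2.75]: (29.14+27.56)/2 × 0.25 = 7.0875
  [2.75→4.25]: (27.56+19.17)/2 × 1.5 = 35.0475
  Sum = 108.035 µg/mL·hr
Tail: C_last/k_e = 19.17/0.252 = 76.071
AUC_0→∞ (transdermal patch) = 108.035 + 76.071 = 184.106 µg/mL·hr
F = (AUC_ev/D_ev)/(AUC_iv/D_iv) = (184.106/40)/(481/20) = 4.60265/24.05 = 0.1914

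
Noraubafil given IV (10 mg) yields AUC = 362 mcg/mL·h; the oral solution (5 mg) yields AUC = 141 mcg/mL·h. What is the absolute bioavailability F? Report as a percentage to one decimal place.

F = (AUC_ev / D_ev) / (AUC_iv / D_iv)
  = (141/5) / (362/10)
  = 28.2 / 36.2 = 0.7790
  = 77.90%

F = 77.9%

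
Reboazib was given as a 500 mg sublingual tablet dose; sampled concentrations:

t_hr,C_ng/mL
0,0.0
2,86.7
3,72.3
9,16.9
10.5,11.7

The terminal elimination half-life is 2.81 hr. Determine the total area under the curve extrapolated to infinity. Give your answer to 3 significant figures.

AUC = 503 ng/mL·hr

Trapezoidal AUC_0→10.5:
  [0→2]: (0.0+86.7)/2 × 2 = 86.7
  [2→3]: (86.7+72.3)/2 × 1 = 79.5
  [3→9]: (72.3+16.9)/2 × 6 = 267.6
  [9→10.5]: (16.9+11.7)/2 × 1.5 = 21.45
  Sum = 455.25 ng/mL·hr
k_e = ln2 / t½ = 0.693147 / 2.81 = 0.2467 hr^-1
Extrapolated tail: C_last / k_e = 11.7 / 0.2467 = 47.426
AUC_0→∞ = 455.25 + 47.426 = 502.676 ng/mL·hr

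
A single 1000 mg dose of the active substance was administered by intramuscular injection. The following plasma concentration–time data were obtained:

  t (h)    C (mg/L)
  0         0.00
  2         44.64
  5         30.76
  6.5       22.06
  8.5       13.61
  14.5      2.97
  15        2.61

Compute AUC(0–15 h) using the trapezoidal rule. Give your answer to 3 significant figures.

Trapezoidal AUC_0→15:
  [0→2]: (0.00+44.64)/2 × 2 = 44.64
  [2→5]: (44.64+30.76)/2 × 3 = 113.1
  [5→6.5]: (30.76+22.06)/2 × 1.5 = 39.615
  [6.5→8.5]: (22.06+13.61)/2 × 2 = 35.67
  [8.5→14.5]: (13.61+2.97)/2 × 6 = 49.74
  [14.5→15]: (2.97+2.61)/2 × 0.5 = 1.395
  Sum = 284.16 mg/L·h

AUC = 284 mg/L·h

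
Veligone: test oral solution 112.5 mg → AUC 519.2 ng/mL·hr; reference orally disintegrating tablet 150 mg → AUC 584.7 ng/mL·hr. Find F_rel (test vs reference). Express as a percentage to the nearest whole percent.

F_rel = 118%

F_rel = (AUC_test/D_test) / (AUC_ref/D_ref)
      = (519.2/112.5) / (584.7/150)
      = 4.61511 / 3.898 = 1.1840 = 118.40%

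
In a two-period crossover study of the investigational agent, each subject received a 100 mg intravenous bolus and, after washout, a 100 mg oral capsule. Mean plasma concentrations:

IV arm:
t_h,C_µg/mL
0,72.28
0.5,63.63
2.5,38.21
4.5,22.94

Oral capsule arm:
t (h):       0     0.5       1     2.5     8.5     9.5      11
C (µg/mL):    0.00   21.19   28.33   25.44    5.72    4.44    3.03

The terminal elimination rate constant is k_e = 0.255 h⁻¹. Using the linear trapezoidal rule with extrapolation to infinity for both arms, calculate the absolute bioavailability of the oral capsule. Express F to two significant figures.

F = 0.61

Trapezoidal AUC_0→4.5 (IV):
  [0→0.5]: (72.28+63.63)/2 × 0.5 = 33.9775
  [0.5→2.5]: (63.63+38.21)/2 × 2 = 101.84
  [2.5→4.5]: (38.21+22.94)/2 × 2 = 61.15
  Sum = 196.9675 µg/mL·h
IV tail: 22.94/0.255 = 89.961; AUC_iv,0→∞ = 196.9675 + 89.961 = 286.9285 µg/mL·h
Trapezoidal AUC_0→11 (oral capsule):
  [0→0.5]: (0.00+21.19)/2 × 0.5 = 5.2975
  [0.5→1]: (21.19+28.33)/2 × 0.5 = 12.38
  [1→2.5]: (28.33+25.44)/2 × 1.5 = 40.3275
  [2.5→8.5]: (25.44+5.72)/2 × 6 = 93.48
  [8.5→9.5]: (5.72+4.44)/2 × 1 = 5.08
  [9.5→11]: (4.44+3.03)/2 × 1.5 = 5.6025
  Sum = 162.1675 µg/mL·h
oral capsule tail: 3.03/0.255 = 11.882; AUC_ev,0→∞ = 162.1675 + 11.882 = 174.0495 µg/mL·h
F = (AUC_ev/D_ev)/(AUC_iv/D_iv) = (174.0495/100)/(286.9285/100) = 1.740495/2.869285 = 0.6066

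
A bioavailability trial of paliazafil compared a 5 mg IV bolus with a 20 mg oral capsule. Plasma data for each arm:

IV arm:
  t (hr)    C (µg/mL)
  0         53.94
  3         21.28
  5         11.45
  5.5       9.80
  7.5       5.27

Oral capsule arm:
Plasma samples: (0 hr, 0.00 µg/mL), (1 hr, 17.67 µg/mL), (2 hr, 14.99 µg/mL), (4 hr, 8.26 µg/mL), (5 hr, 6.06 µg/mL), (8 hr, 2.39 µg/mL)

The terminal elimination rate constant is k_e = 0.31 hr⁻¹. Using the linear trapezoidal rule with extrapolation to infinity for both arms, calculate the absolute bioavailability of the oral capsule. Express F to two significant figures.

F = 0.10

Trapezoidal AUC_0→7.5 (IV):
  [0→3]: (53.94+21.28)/2 × 3 = 112.83
  [3→5]: (21.28+11.45)/2 × 2 = 32.73
  [5→5.5]: (11.45+9.80)/2 × 0.5 = 5.3125
  [5.5→7.5]: (9.80+5.27)/2 × 2 = 15.07
  Sum = 165.9425 µg/mL·hr
IV tail: 5.27/0.31 = 17.000; AUC_iv,0→∞ = 165.9425 + 17.000 = 182.9425 µg/mL·hr
Trapezoidal AUC_0→8 (oral capsule):
  [0→1]: (0.00+17.67)/2 × 1 = 8.835
  [1→2]: (17.67+14.99)/2 × 1 = 16.33
  [2→4]: (14.99+8.26)/2 × 2 = 23.25
  [4→5]: (8.26+6.06)/2 × 1 = 7.16
  [5→8]: (6.06+2.39)/2 × 3 = 12.675
  Sum = 68.25 µg/mL·hr
oral capsule tail: 2.39/0.31 = 7.710; AUC_ev,0→∞ = 68.25 + 7.710 = 75.96 µg/mL·hr
F = (AUC_ev/D_ev)/(AUC_iv/D_iv) = (75.96/20)/(182.9425/5) = 3.798/36.5885 = 0.1038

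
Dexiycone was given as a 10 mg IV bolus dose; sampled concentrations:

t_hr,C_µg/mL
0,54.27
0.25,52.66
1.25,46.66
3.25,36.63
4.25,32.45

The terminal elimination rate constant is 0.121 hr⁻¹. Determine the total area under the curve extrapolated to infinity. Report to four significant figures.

AUC = 449.0 µg/mL·hr

Trapezoidal AUC_0→4.25:
  [0→0.25]: (54.27+52.66)/2 × 0.25 = 13.36625
  [0.25→1.25]: (52.66+46.66)/2 × 1 = 49.66
  [1.25→3.25]: (46.66+36.63)/2 × 2 = 83.29
  [3.25→4.25]: (36.63+32.45)/2 × 1 = 34.54
  Sum = 180.85625 µg/mL·hr
Extrapolated tail: C_last / k_e = 32.45 / 0.121 = 268.182
AUC_0→∞ = 180.85625 + 268.182 = 449.03825 µg/mL·hr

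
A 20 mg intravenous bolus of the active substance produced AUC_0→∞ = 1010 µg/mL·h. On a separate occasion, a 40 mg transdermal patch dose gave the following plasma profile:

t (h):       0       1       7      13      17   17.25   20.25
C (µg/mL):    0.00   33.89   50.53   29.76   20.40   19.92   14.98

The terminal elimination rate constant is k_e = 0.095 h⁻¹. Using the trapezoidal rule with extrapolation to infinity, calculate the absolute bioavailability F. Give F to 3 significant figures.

F = 0.409

Trapezoidal AUC_0→20.25 (transdermal patch):
  [0→1]: (0.00+33.89)/2 × 1 = 16.945
  [1→7]: (33.89+50.53)/2 × 6 = 253.26
  [7→13]: (50.53+29.76)/2 × 6 = 240.87
  [13→17]: (29.76+20.40)/2 × 4 = 100.32
  [17→17.25]: (20.40+19.92)/2 × 0.25 = 5.04
  [17.25→20.25]: (19.92+14.98)/2 × 3 = 52.35
  Sum = 668.785 µg/mL·h
Tail: C_last/k_e = 14.98/0.095 = 157.684
AUC_0→∞ (transdermal patch) = 668.785 + 157.684 = 826.469 µg/mL·h
F = (AUC_ev/D_ev)/(AUC_iv/D_iv) = (826.469/40)/(1010/20) = 20.661725/50.5 = 0.4091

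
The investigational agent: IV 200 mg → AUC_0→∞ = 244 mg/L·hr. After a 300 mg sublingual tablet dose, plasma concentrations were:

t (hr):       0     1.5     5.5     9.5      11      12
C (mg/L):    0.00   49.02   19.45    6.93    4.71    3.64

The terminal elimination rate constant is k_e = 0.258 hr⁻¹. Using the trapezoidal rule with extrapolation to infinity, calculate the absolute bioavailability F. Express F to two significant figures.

F = 0.69

Trapezoidal AUC_0→12 (sublingual tablet):
  [0→1.5]: (0.00+49.02)/2 × 1.5 = 36.765
  [1.5→5.5]: (49.02+19.45)/2 × 4 = 136.94
  [5.5→9.5]: (19.45+6.93)/2 × 4 = 52.76
  [9.5→11]: (6.93+4.71)/2 × 1.5 = 8.73
  [11→12]: (4.71+3.64)/2 × 1 = 4.175
  Sum = 239.37 mg/L·hr
Tail: C_last/k_e = 3.64/0.258 = 14.109
AUC_0→∞ (sublingual tablet) = 239.37 + 14.109 = 253.479 mg/L·hr
F = (AUC_ev/D_ev)/(AUC_iv/D_iv) = (253.479/300)/(244/200) = 0.84493/1.22 = 0.6926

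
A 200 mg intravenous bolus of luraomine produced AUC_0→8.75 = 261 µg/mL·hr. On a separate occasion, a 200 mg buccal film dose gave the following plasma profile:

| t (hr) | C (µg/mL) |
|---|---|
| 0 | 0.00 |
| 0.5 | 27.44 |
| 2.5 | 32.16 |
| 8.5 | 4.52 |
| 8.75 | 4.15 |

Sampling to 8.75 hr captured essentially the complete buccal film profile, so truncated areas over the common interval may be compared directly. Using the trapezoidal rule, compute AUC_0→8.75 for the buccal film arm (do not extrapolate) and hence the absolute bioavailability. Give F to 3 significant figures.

Trapezoidal AUC_0→8.75 (buccal film):
  [0→0.5]: (0.00+27.44)/2 × 0.5 = 6.86
  [0.5→2.5]: (27.44+32.16)/2 × 2 = 59.6
  [2.5→8.5]: (32.16+4.52)/2 × 6 = 110.04
  [8.5→8.75]: (4.52+4.15)/2 × 0.25 = 1.08375
  Sum = 177.58375 µg/mL·hr
F = (AUC_ev/D_ev)/(AUC_iv/D_iv) = (177.58375/200)/(261/200) = 0.88791875/1.305 = 0.6804

F = 0.680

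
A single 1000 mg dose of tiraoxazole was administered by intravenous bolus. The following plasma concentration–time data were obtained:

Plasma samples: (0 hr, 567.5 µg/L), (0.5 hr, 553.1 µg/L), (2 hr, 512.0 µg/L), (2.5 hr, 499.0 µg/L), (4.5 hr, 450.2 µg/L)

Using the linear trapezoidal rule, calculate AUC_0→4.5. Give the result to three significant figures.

AUC = 2280 µg/L·hr

Trapezoidal AUC_0→4.5:
  [0→0.5]: (567.5+553.1)/2 × 0.5 = 280.15
  [0.5→2]: (553.1+512.0)/2 × 1.5 = 798.825
  [2→2.5]: (512.0+499.0)/2 × 0.5 = 252.75
  [2.5→4.5]: (499.0+450.2)/2 × 2 = 949.2
  Sum = 2280.925 µg/L·hr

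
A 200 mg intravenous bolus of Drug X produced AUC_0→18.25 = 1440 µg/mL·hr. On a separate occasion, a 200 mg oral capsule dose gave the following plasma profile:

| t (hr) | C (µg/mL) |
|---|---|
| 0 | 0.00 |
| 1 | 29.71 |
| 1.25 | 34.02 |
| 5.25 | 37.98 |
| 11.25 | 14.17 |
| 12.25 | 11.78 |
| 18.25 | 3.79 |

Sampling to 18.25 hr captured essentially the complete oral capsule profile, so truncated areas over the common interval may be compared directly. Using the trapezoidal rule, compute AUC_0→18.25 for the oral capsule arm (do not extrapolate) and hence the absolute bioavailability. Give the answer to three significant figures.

F = 0.266

Trapezoidal AUC_0→18.25 (oral capsule):
  [0→1]: (0.00+29.71)/2 × 1 = 14.855
  [1→1.25]: (29.71+34.02)/2 × 0.25 = 7.96625
  [1.25→5.25]: (34.02+37.98)/2 × 4 = 144.0
  [5.25→11.25]: (37.98+14.17)/2 × 6 = 156.45
  [11.25→12.25]: (14.17+11.78)/2 × 1 = 12.975
  [12.25→18.25]: (11.78+3.79)/2 × 6 = 46.71
  Sum = 382.95625 µg/mL·hr
F = (AUC_ev/D_ev)/(AUC_iv/D_iv) = (382.95625/200)/(1440/200) = 1.91478/7.2 = 0.2659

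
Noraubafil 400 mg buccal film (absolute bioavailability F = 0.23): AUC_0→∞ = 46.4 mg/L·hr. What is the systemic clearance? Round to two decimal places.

CL = F × Dose / AUC_0→∞
   = 0.23 × 400 / 46.4 = 1.98276 L/hr

CL = 1.98 L/hr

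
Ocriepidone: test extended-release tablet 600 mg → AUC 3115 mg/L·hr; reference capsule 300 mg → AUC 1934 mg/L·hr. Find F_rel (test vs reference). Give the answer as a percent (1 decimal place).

F_rel = (AUC_test/D_test) / (AUC_ref/D_ref)
      = (3115/600) / (1934/300)
      = 5.19167 / 6.44667 = 0.8053 = 80.53%

F_rel = 80.5%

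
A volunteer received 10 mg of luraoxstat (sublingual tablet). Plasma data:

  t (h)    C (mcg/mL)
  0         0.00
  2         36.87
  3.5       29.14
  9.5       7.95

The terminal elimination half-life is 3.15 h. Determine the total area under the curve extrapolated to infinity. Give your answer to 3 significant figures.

AUC = 234 mcg/mL·h

Trapezoidal AUC_0→9.5:
  [0→2]: (0.00+36.87)/2 × 2 = 36.87
  [2→3.5]: (36.87+29.14)/2 × 1.5 = 49.5075
  [3.5→9.5]: (29.14+7.95)/2 × 6 = 111.27
  Sum = 197.6475 mcg/mL·h
k_e = ln2 / t½ = 0.693147 / 3.15 = 0.2200 h^-1
Extrapolated tail: C_last / k_e = 7.95 / 0.22 = 36.136
AUC_0→∞ = 197.6475 + 36.136 = 233.7835 mcg/mL·h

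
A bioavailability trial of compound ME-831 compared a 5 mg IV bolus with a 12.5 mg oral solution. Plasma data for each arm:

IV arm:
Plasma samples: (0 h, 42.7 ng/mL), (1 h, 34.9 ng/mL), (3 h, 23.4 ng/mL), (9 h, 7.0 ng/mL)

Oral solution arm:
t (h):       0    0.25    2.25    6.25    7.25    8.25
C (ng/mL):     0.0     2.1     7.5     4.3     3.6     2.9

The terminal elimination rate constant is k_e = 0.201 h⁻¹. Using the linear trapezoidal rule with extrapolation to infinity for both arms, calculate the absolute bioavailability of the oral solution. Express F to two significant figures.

F = 0.099

Trapezoidal AUC_0→9 (IV):
  [0→1]: (42.7+34.9)/2 × 1 = 38.8
  [1→3]: (34.9+23.4)/2 × 2 = 58.3
  [3→9]: (23.4+7.0)/2 × 6 = 91.2
  Sum = 188.3 ng/mL·h
IV tail: 7.0/0.201 = 34.826; AUC_iv,0→∞ = 188.3 + 34.826 = 223.126 ng/mL·h
Trapezoidal AUC_0→8.25 (oral solution):
  [0→0.25]: (0.0+2.1)/2 × 0.25 = 0.2625
  [0.25→2.25]: (2.1+7.5)/2 × 2 = 9.6
  [2.25→6.25]: (7.5+4.3)/2 × 4 = 23.6
  [6.25→7.25]: (4.3+3.6)/2 × 1 = 3.95
  [7.25→8.25]: (3.6+2.9)/2 × 1 = 3.25
  Sum = 40.6625 ng/mL·h
oral solution tail: 2.9/0.201 = 14.428; AUC_ev,0→∞ = 40.6625 + 14.428 = 55.0905 ng/mL·h
F = (AUC_ev/D_ev)/(AUC_iv/D_iv) = (55.0905/12.5)/(223.126/5) = 4.40724/44.6252 = 0.0988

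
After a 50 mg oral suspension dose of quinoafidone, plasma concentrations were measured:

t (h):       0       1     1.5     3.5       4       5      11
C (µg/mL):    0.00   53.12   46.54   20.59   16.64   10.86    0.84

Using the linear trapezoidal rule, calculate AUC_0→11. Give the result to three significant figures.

Trapezoidal AUC_0→11:
  [0→1]: (0.00+53.12)/2 × 1 = 26.56
  [1→1.5]: (53.12+46.54)/2 × 0.5 = 24.915
  [1.5→3.5]: (46.54+20.59)/2 × 2 = 67.13
  [3.5→4]: (20.59+16.64)/2 × 0.5 = 9.3075
  [4→5]: (16.64+10.86)/2 × 1 = 13.75
  [5→11]: (10.86+0.84)/2 × 6 = 35.1
  Sum = 176.7625 µg/mL·h

AUC = 177 µg/mL·h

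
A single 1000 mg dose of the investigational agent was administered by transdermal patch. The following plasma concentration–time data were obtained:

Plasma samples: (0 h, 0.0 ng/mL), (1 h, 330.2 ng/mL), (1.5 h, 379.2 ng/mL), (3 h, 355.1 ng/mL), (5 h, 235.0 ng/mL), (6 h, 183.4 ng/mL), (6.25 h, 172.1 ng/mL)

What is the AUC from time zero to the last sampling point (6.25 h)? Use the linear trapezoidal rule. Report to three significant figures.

Trapezoidal AUC_0→6.25:
  [0→1]: (0.0+330.2)/2 × 1 = 165.1
  [1→1.5]: (330.2+379.2)/2 × 0.5 = 177.35
  [1.5→3]: (379.2+355.1)/2 × 1.5 = 550.725
  [3→5]: (355.1+235.0)/2 × 2 = 590.1
  [5→6]: (235.0+183.4)/2 × 1 = 209.2
  [6→6.25]: (183.4+172.1)/2 × 0.25 = 44.4375
  Sum = 1736.9125 ng/mL·h

AUC = 1740 ng/mL·h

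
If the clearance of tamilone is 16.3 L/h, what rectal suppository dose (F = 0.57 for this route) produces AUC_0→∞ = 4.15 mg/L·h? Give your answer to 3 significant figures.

Dose = 119 mg

Dose = CL × AUC_0→∞ / F
     = 16.3 × 4.15 / 0.57 = 118.675 mg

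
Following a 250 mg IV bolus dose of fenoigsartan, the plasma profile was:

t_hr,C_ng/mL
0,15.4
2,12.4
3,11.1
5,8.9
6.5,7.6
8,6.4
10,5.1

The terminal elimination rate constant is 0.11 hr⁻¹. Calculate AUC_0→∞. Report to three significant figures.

Trapezoidal AUC_0→10:
  [0→2]: (15.4+12.4)/2 × 2 = 27.8
  [2→3]: (12.4+11.1)/2 × 1 = 11.75
  [3→5]: (11.1+8.9)/2 × 2 = 20.0
  [5→6.5]: (8.9+7.6)/2 × 1.5 = 12.375
  [6.5→8]: (7.6+6.4)/2 × 1.5 = 10.5
  [8→10]: (6.4+5.1)/2 × 2 = 11.5
  Sum = 93.925 ng/mL·hr
Extrapolated tail: C_last / k_e = 5.1 / 0.11 = 46.364
AUC_0→∞ = 93.925 + 46.364 = 140.289 ng/mL·hr

AUC = 140 ng/mL·hr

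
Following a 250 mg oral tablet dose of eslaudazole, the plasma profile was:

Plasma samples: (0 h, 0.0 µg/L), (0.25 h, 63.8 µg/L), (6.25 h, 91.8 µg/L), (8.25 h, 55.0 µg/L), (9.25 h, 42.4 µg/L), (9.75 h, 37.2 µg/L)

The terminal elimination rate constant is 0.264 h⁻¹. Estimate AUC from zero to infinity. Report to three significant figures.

AUC = 831 µg/L·h

Trapezoidal AUC_0→9.75:
  [0→0.25]: (0.0+63.8)/2 × 0.25 = 7.975
  [0.25→6.25]: (63.8+91.8)/2 × 6 = 466.8
  [6.25→8.25]: (91.8+55.0)/2 × 2 = 146.8
  [8.25→9.25]: (55.0+42.4)/2 × 1 = 48.7
  [9.25→9.75]: (42.4+37.2)/2 × 0.5 = 19.9
  Sum = 690.175 µg/L·h
Extrapolated tail: C_last / k_e = 37.2 / 0.264 = 140.909
AUC_0→∞ = 690.175 + 140.909 = 831.084 µg/L·h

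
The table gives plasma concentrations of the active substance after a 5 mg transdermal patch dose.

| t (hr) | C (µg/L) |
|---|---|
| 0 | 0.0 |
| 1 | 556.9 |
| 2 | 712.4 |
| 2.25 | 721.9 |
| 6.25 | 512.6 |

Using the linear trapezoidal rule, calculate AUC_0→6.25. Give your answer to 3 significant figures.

AUC = 3560 µg/L·hr

Trapezoidal AUC_0→6.25:
  [0→1]: (0.0+556.9)/2 × 1 = 278.45
  [1→2]: (556.9+712.4)/2 × 1 = 634.65
  [2→2.25]: (712.4+721.9)/2 × 0.25 = 179.2875
  [2.25→6.25]: (721.9+512.6)/2 × 4 = 2469.0
  Sum = 3561.3875 µg/L·hr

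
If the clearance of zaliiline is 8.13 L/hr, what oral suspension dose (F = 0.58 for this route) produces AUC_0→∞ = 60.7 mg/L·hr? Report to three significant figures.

Dose = CL × AUC_0→∞ / F
     = 8.13 × 60.7 / 0.58 = 850.847 mg

Dose = 851 mg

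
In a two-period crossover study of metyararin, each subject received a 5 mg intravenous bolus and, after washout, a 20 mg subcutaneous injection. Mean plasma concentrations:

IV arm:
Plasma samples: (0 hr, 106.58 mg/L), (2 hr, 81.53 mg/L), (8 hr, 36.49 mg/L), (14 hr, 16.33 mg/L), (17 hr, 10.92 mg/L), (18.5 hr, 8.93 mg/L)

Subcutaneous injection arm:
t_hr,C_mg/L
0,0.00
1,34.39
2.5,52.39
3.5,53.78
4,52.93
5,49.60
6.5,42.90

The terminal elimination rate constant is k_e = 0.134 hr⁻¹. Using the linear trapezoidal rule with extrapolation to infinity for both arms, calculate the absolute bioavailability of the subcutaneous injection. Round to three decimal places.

F = 0.183

Trapezoidal AUC_0→18.5 (IV):
  [0→2]: (106.58+81.53)/2 × 2 = 188.11
  [2→8]: (81.53+36.49)/2 × 6 = 354.06
  [8→14]: (36.49+16.33)/2 × 6 = 158.46
  [14→17]: (16.33+10.92)/2 × 3 = 40.875
  [17→18.5]: (10.92+8.93)/2 × 1.5 = 14.8875
  Sum = 756.3925 mg/L·hr
IV tail: 8.93/0.134 = 66.642; AUC_iv,0→∞ = 756.3925 + 66.642 = 823.0345 mg/L·hr
Trapezoidal AUC_0→6.5 (subcutaneous injection):
  [0→1]: (0.00+34.39)/2 × 1 = 17.195
  [1→2.5]: (34.39+52.39)/2 × 1.5 = 65.085
  [2.5→3.5]: (52.39+53.78)/2 × 1 = 53.085
  [3.5→4]: (53.78+52.93)/2 × 0.5 = 26.6775
  [4→5]: (52.93+49.60)/2 × 1 = 51.265
  [5→6.5]: (49.60+42.90)/2 × 1.5 = 69.375
  Sum = 282.6825 mg/L·hr
subcutaneous injection tail: 42.90/0.134 = 320.149; AUC_ev,0→∞ = 282.6825 + 320.149 = 602.8315 mg/L·hr
F = (AUC_ev/D_ev)/(AUC_iv/D_iv) = (602.8315/20)/(823.0345/5) = 30.141575/164.6069 = 0.1831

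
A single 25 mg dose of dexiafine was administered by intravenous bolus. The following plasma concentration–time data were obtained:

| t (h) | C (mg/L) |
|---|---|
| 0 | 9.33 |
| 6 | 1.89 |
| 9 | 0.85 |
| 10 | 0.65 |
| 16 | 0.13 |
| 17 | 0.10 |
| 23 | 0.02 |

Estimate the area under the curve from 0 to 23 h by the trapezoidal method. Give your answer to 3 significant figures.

AUC = 41.3 mg/L·h

Trapezoidal AUC_0→23:
  [0→6]: (9.33+1.89)/2 × 6 = 33.66
  [6→9]: (1.89+0.85)/2 × 3 = 4.11
  [9→10]: (0.85+0.65)/2 × 1 = 0.75
  [10→16]: (0.65+0.13)/2 × 6 = 2.34
  [16→17]: (0.13+0.10)/2 × 1 = 0.115
  [17→23]: (0.10+0.02)/2 × 6 = 0.36
  Sum = 41.335 mg/L·h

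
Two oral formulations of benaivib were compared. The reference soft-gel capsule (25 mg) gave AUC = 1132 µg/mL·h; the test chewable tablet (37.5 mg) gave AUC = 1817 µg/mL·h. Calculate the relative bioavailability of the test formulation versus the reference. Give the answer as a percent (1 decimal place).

F_rel = (AUC_test/D_test) / (AUC_ref/D_ref)
      = (1817/37.5) / (1132/25)
      = 48.4533 / 45.28 = 1.0701 = 107.01%

F_rel = 107.0%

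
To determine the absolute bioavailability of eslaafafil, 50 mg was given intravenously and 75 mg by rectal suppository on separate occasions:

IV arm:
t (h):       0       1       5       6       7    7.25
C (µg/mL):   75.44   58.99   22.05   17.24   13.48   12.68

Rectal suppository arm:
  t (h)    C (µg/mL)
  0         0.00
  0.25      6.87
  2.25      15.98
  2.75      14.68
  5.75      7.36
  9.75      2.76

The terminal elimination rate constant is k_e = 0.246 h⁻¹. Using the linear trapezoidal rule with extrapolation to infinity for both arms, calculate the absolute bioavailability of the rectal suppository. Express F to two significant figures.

F = 0.20

Trapezoidal AUC_0→7.25 (IV):
  [0→1]: (75.44+58.99)/2 × 1 = 67.215
  [1→5]: (58.99+22.05)/2 × 4 = 162.08
  [5→6]: (22.05+17.24)/2 × 1 = 19.645
  [6→7]: (17.24+13.48)/2 × 1 = 15.36
  [7→7.25]: (13.48+12.68)/2 × 0.25 = 3.27
  Sum = 267.57 µg/mL·h
IV tail: 12.68/0.246 = 51.545; AUC_iv,0→∞ = 267.57 + 51.545 = 319.115 µg/mL·h
Trapezoidal AUC_0→9.75 (rectal suppository):
  [0→0.25]: (0.00+6.87)/2 × 0.25 = 0.85875
  [0.25→2.25]: (6.87+15.98)/2 × 2 = 22.85
  [2.25→2.75]: (15.98+14.68)/2 × 0.5 = 7.665
  [2.75→5.75]: (14.68+7.36)/2 × 3 = 33.06
  [5.75→9.75]: (7.36+2.76)/2 × 4 = 20.24
  Sum = 84.67375 µg/mL·h
rectal suppository tail: 2.76/0.246 = 11.220; AUC_ev,0→∞ = 84.67375 + 11.220 = 95.89375 µg/mL·h
F = (AUC_ev/D_ev)/(AUC_iv/D_iv) = (95.89375/75)/(319.115/50) = 1.27858/6.3823 = 0.2003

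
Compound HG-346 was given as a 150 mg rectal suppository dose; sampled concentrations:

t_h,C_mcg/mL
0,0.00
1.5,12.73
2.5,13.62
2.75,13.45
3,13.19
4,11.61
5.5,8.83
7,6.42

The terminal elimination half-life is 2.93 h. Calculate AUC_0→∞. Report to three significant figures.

Trapezoidal AUC_0→7:
  [0→1.5]: (0.00+12.73)/2 × 1.5 = 9.5475
  [1.5→2.5]: (12.73+13.62)/2 × 1 = 13.175
  [2.5→2.75]: (13.62+13.45)/2 × 0.25 = 3.38375
  [2.75→3]: (13.45+13.19)/2 × 0.25 = 3.33
  [3→4]: (13.19+11.61)/2 × 1 = 12.4
  [4→5.5]: (11.61+8.83)/2 × 1.5 = 15.33
  [5.5→7]: (8.83+6.42)/2 × 1.5 = 11.4375
  Sum = 68.60375 mcg/mL·h
k_e = ln2 / t½ = 0.693147 / 2.93 = 0.2366 h^-1
Extrapolated tail: C_last / k_e = 6.42 / 0.2366 = 27.134
AUC_0→∞ = 68.60375 + 27.134 = 95.73775 mcg/mL·h

AUC = 95.7 mcg/mL·h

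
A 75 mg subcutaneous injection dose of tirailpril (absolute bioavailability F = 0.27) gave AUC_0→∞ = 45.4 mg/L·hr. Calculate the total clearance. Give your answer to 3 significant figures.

CL = 0.446 L/hr

CL = F × Dose / AUC_0→∞
   = 0.27 × 75 / 45.4 = 0.446035 L/hr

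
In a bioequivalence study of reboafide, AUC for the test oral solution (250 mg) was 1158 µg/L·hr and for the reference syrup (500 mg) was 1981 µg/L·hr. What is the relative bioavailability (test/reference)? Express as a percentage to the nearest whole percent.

F_rel = 117%

F_rel = (AUC_test/D_test) / (AUC_ref/D_ref)
      = (1158/250) / (1981/500)
      = 4.632 / 3.962 = 1.1691 = 116.91%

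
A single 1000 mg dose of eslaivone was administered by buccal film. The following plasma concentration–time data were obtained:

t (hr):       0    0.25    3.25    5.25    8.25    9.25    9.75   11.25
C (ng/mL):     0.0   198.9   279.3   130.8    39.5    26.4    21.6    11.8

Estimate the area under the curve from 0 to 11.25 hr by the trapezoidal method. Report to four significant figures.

AUC = 1478 ng/mL·hr

Trapezoidal AUC_0→11.25:
  [0→0.25]: (0.0+198.9)/2 × 0.25 = 24.8625
  [0.25→3.25]: (198.9+279.3)/2 × 3 = 717.3
  [3.25→5.25]: (279.3+130.8)/2 × 2 = 410.1
  [5.25→8.25]: (130.8+39.5)/2 × 3 = 255.45
  [8.25→9.25]: (39.5+26.4)/2 × 1 = 32.95
  [9.25→9.75]: (26.4+21.6)/2 × 0.5 = 12.0
  [9.75→11.25]: (21.6+11.8)/2 × 1.5 = 25.05
  Sum = 1477.7125 ng/mL·hr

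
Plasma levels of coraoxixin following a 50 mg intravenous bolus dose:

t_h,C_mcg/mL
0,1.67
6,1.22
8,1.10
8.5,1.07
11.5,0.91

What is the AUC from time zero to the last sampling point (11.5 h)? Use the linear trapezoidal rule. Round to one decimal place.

AUC = 14.5 mcg/mL·h

Trapezoidal AUC_0→11.5:
  [0→6]: (1.67+1.22)/2 × 6 = 8.67
  [6→8]: (1.22+1.10)/2 × 2 = 2.32
  [8→8.5]: (1.10+1.07)/2 × 0.5 = 0.5425
  [8.5→11.5]: (1.07+0.91)/2 × 3 = 2.97
  Sum = 14.5025 mcg/mL·h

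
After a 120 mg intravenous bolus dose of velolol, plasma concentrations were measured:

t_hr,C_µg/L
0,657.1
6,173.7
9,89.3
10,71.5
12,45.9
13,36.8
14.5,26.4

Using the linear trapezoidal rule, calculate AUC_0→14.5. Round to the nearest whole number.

AUC = 3173 µg/L·hr

Trapezoidal AUC_0→14.5:
  [0→6]: (657.1+173.7)/2 × 6 = 2492.4
  [6→9]: (173.7+89.3)/2 × 3 = 394.5
  [9→10]: (89.3+71.5)/2 × 1 = 80.4
  [10→12]: (71.5+45.9)/2 × 2 = 117.4
  [12→13]: (45.9+36.8)/2 × 1 = 41.35
  [13→14.5]: (36.8+26.4)/2 × 1.5 = 47.4
  Sum = 3173.45 µg/L·hr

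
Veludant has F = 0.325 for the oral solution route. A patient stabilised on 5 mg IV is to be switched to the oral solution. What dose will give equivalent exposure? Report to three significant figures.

D_oral = 15.4 mg

For equal systemic exposure: F × D_ev = D_iv
D_ev = D_iv / F = 5 / 0.325 = 15.3846 mg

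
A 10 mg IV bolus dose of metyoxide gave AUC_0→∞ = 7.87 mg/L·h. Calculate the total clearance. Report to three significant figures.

CL = Dose_iv / AUC_0→∞
   = 10 / 7.87 = 1.27065 L/h

CL = 1.27 L/h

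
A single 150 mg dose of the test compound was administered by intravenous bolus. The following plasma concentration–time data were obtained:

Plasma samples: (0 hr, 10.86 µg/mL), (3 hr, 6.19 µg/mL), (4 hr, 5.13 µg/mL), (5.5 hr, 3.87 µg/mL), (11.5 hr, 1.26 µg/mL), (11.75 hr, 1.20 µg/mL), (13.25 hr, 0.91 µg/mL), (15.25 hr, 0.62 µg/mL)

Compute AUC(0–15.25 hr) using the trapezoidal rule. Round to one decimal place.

AUC = 56.8 µg/mL·hr

Trapezoidal AUC_0→15.25:
  [0→3]: (10.86+6.19)/2 × 3 = 25.575
  [3→4]: (6.19+5.13)/2 × 1 = 5.66
  [4→5.5]: (5.13+3.87)/2 × 1.5 = 6.75
  [5.5→11.5]: (3.87+1.26)/2 × 6 = 15.39
  [11.5→11.75]: (1.26+1.20)/2 × 0.25 = 0.3075
  [11.75→13.25]: (1.20+0.91)/2 × 1.5 = 1.5825
  [13.25→15.25]: (0.91+0.62)/2 × 2 = 1.53
  Sum = 56.795 µg/mL·hr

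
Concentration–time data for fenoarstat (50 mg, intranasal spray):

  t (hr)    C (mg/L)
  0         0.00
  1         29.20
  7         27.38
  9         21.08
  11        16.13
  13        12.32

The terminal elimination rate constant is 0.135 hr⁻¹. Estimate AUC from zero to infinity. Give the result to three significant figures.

Trapezoidal AUC_0→13:
  [0→1]: (0.00+29.20)/2 × 1 = 14.6
  [1→7]: (29.20+27.38)/2 × 6 = 169.74
  [7→9]: (27.38+21.08)/2 × 2 = 48.46
  [9→11]: (21.08+16.13)/2 × 2 = 37.21
  [11→13]: (16.13+12.32)/2 × 2 = 28.45
  Sum = 298.46 mg/L·hr
Extrapolated tail: C_last / k_e = 12.32 / 0.135 = 91.259
AUC_0→∞ = 298.46 + 91.259 = 389.719 mg/L·hr

AUC = 390 mg/L·hr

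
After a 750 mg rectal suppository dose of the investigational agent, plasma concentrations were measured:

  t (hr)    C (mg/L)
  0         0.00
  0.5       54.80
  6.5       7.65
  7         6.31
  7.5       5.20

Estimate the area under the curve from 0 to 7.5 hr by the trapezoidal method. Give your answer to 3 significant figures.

Trapezoidal AUC_0→7.5:
  [0→0.5]: (0.00+54.80)/2 × 0.5 = 13.7
  [0.5→6.5]: (54.80+7.65)/2 × 6 = 187.35
  [6.5→7]: (7.65+6.31)/2 × 0.5 = 3.49
  [7→7.5]: (6.31+5.20)/2 × 0.5 = 2.8775
  Sum = 207.4175 mg/L·hr

AUC = 207 mg/L·hr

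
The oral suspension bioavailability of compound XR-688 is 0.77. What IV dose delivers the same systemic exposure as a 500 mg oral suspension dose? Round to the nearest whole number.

D_iv = 385 mg

Systemic exposure from an extravascular dose = F × D_ev, so the equivalent IV dose is F × D_ev.
D_iv = F × D_ev = 0.77 × 500 = 385 mg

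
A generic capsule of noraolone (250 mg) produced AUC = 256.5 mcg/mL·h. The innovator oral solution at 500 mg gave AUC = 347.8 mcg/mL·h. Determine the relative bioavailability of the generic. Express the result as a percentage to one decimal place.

F_rel = 147.5%

F_rel = (AUC_test/D_test) / (AUC_ref/D_ref)
      = (256.5/250) / (347.8/500)
      = 1.026 / 0.6956 = 1.4750 = 147.50%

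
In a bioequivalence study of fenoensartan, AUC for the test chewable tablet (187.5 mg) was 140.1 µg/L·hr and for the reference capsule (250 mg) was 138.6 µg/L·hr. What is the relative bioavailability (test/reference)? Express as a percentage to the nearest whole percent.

F_rel = (AUC_test/D_test) / (AUC_ref/D_ref)
      = (140.1/187.5) / (138.6/250)
      = 0.7472 / 0.5544 = 1.3478 = 134.78%

F_rel = 135%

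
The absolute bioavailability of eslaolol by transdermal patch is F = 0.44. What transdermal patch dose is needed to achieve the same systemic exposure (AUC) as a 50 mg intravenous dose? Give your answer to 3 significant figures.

For equal systemic exposure: F × D_ev = D_iv
D_ev = D_iv / F = 50 / 0.44 = 113.636 mg

D_transdermal = 114 mg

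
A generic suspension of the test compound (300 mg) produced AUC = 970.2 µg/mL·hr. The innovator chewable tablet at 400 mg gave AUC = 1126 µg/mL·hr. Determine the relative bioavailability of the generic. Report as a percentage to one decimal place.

F_rel = (AUC_test/D_test) / (AUC_ref/D_ref)
      = (970.2/300) / (1126/400)
      = 3.234 / 2.815 = 1.1488 = 114.88%

F_rel = 114.9%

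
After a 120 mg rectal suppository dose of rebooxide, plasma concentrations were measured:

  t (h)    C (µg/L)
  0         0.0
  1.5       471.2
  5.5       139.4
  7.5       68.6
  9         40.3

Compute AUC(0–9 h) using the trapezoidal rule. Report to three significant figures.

AUC = 1860 µg/L·h

Trapezoidal AUC_0→9:
  [0→1.5]: (0.0+471.2)/2 × 1.5 = 353.4
  [1.5→5.5]: (471.2+139.4)/2 × 4 = 1221.2
  [5.5→7.5]: (139.4+68.6)/2 × 2 = 208.0
  [7.5→9]: (68.6+40.3)/2 × 1.5 = 81.675
  Sum = 1864.275 µg/L·h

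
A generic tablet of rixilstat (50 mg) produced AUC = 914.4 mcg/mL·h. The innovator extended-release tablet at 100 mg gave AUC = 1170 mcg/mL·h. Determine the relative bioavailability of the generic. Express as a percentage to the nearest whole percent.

F_rel = 156%

F_rel = (AUC_test/D_test) / (AUC_ref/D_ref)
      = (914.4/50) / (1170/100)
      = 18.288 / 11.7 = 1.5631 = 156.31%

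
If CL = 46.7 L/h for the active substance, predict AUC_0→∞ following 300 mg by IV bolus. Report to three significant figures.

AUC_0→∞ = Dose_iv / CL
        = 300 / 46.7 = 6.42398 mg/L·h

AUC = 6.42 mg/L·h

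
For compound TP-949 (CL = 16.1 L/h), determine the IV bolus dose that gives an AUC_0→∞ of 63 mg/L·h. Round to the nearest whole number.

Dose_iv = CL × AUC_0→∞
     = 16.1 × 63 = 1014.3 mg

Dose = 1014 mg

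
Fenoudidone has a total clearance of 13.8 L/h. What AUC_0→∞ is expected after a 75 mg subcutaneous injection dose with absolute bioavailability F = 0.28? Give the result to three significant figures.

AUC = 1.52 mg/L·h

AUC_0→∞ = F × Dose / CL
        = 0.28 × 75 / 13.8 = 1.52174 mg/L·h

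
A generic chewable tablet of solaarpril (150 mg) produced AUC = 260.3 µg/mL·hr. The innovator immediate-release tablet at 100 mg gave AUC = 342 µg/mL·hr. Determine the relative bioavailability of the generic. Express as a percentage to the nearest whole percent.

F_rel = 51%

F_rel = (AUC_test/D_test) / (AUC_ref/D_ref)
      = (260.3/150) / (342/100)
      = 1.73533 / 3.42 = 0.5074 = 50.74%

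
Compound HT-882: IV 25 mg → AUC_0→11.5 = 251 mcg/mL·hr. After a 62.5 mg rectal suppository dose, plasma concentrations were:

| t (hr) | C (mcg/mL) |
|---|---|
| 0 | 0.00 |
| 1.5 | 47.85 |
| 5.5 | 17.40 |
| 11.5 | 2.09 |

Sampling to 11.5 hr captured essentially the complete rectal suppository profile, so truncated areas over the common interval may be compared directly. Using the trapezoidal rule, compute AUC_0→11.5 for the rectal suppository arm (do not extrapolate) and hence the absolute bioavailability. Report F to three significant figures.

Trapezoidal AUC_0→11.5 (rectal suppository):
  [0→1.5]: (0.00+47.85)/2 × 1.5 = 35.8875
  [1.5→5.5]: (47.85+17.40)/2 × 4 = 130.5
  [5.5→11.5]: (17.40+2.09)/2 × 6 = 58.47
  Sum = 224.8575 mcg/mL·hr
F = (AUC_ev/D_ev)/(AUC_iv/D_iv) = (224.8575/62.5)/(251/25) = 3.59772/10.04 = 0.3583

F = 0.358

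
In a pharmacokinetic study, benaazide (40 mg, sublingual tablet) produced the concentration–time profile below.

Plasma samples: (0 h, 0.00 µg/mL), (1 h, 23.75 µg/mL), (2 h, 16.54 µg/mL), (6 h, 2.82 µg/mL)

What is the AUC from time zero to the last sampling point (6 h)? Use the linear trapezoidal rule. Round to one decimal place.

Trapezoidal AUC_0→6:
  [0→1]: (0.00+23.75)/2 × 1 = 11.875
  [1→2]: (23.75+16.54)/2 × 1 = 20.145
  [2→6]: (16.54+2.82)/2 × 4 = 38.72
  Sum = 70.74 µg/mL·h

AUC = 70.7 µg/mL·h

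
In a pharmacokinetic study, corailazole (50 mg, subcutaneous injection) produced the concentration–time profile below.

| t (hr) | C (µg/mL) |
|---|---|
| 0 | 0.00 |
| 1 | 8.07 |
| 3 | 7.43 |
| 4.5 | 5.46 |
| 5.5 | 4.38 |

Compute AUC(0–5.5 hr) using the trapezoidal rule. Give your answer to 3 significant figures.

Trapezoidal AUC_0→5.5:
  [0→1]: (0.00+8.07)/2 × 1 = 4.035
  [1→3]: (8.07+7.43)/2 × 2 = 15.5
  [3→4.5]: (7.43+5.46)/2 × 1.5 = 9.6675
  [4.5→5.5]: (5.46+4.38)/2 × 1 = 4.92
  Sum = 34.1225 µg/mL·hr

AUC = 34.1 µg/mL·hr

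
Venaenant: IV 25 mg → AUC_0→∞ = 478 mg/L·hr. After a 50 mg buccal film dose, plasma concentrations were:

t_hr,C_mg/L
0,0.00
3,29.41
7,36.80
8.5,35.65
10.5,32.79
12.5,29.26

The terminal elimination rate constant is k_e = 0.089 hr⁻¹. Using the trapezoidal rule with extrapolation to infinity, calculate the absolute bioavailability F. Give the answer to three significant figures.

F = 0.722

Trapezoidal AUC_0→12.5 (buccal film):
  [0→3]: (0.00+29.41)/2 × 3 = 44.115
  [3→7]: (29.41+36.80)/2 × 4 = 132.42
  [7→8.5]: (36.80+35.65)/2 × 1.5 = 54.3375
  [8.5→10.5]: (35.65+32.79)/2 × 2 = 68.44
  [10.5→12.5]: (32.79+29.26)/2 × 2 = 62.05
  Sum = 361.3625 mg/L·hr
Tail: C_last/k_e = 29.26/0.089 = 328.764
AUC_0→∞ (buccal film) = 361.3625 + 328.764 = 690.1265 mg/L·hr
F = (AUC_ev/D_ev)/(AUC_iv/D_iv) = (690.1265/50)/(478/25) = 13.80253/19.12 = 0.7219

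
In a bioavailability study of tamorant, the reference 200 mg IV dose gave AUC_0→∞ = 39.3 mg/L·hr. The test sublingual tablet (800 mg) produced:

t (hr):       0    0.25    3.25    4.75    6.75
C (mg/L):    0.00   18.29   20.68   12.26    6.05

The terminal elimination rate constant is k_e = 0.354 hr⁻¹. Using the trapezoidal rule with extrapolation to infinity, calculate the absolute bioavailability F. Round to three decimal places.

Trapezoidal AUC_0→6.75 (sublingual tablet):
  [0→0.25]: (0.00+18.29)/2 × 0.25 = 2.28625
  [0.25→3.25]: (18.29+20.68)/2 × 3 = 58.455
  [3.25→4.75]: (20.68+12.26)/2 × 1.5 = 24.705
  [4.75→6.75]: (12.26+6.05)/2 × 2 = 18.31
  Sum = 103.75625 mg/L·hr
Tail: C_last/k_e = 6.05/0.354 = 17.090
AUC_0→∞ (sublingual tablet) = 103.75625 + 17.090 = 120.84625 mg/L·hr
F = (AUC_ev/D_ev)/(AUC_iv/D_iv) = (120.84625/800)/(39.3/200) = 0.151058/0.1965 = 0.7687

F = 0.769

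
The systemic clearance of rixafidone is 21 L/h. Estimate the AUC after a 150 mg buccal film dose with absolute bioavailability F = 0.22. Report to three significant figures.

AUC = 1.57 mg/L·h

AUC_0→∞ = F × Dose / CL
        = 0.22 × 150 / 21 = 1.57143 mg/L·h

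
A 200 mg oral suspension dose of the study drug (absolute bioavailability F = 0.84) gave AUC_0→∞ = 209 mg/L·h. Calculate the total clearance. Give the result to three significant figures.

CL = F × Dose / AUC_0→∞
   = 0.84 × 200 / 209 = 0.803828 L/h

CL = 0.804 L/h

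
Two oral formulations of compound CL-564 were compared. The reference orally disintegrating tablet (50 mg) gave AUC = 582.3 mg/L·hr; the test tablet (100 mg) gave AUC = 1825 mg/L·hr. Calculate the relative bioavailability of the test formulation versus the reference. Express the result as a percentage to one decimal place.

F_rel = (AUC_test/D_test) / (AUC_ref/D_ref)
      = (1825/100) / (582.3/50)
      = 18.25 / 11.646 = 1.5671 = 156.71%

F_rel = 156.7%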